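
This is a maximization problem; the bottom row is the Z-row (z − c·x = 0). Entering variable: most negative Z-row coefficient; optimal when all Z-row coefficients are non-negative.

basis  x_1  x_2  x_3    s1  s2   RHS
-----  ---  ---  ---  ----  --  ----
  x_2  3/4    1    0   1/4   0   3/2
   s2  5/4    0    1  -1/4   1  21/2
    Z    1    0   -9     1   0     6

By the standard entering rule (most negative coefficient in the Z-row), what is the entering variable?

Negative Z-row entries: x_3: -9.
The most negative is -9 in column x_3, so x_3 enters.

x_3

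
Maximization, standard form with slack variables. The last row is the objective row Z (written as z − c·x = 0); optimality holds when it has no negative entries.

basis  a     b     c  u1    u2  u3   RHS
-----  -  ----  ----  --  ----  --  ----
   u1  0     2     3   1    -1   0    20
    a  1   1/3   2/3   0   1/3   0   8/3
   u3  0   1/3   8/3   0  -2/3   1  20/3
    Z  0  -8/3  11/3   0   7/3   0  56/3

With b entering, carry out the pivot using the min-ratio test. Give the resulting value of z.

Ratio test on column b — row 1: 20/2 = 10; row 2: (8/3)/(1/3) = 8; row 3: (20/3)/(1/3) = 20. Minimum is 8 at row 2 (a leaves); pivot element 1/3.
Pivot on row 2; the Z-row RHS becomes 56/3 − (-8/3)·8 = 40.

40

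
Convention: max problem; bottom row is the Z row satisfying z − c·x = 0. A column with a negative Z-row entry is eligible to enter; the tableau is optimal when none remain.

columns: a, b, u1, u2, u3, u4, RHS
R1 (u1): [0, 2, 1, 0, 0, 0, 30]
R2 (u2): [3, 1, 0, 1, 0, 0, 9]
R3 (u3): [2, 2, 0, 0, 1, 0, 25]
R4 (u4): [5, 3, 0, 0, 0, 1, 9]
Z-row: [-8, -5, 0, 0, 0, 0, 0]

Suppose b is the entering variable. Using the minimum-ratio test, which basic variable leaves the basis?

Column b entries and ratios — u1: 30/2 = 15; u2: 9/1 = 9; u3: 25/2 = 25/2; u4: 9/3 = 3.
Smallest ratio is 3 in the row of u4, so u4 leaves.

u4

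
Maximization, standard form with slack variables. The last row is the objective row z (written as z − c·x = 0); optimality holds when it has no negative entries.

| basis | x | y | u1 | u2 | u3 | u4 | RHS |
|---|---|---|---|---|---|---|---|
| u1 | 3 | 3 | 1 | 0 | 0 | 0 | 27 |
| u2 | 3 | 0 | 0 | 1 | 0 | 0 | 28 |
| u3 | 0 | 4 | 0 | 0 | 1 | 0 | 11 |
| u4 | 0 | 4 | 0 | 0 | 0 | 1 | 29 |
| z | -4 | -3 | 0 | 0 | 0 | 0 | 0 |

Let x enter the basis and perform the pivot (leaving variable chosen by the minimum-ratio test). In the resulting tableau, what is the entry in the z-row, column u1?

Ratio test on column x — row 1: 27/3 = 9; row 2: 28/3 = 28/3; row 3: entry 0 ≤ 0; row 4: entry 0 ≤ 0. Minimum is 9 at row 1 (u1 leaves); pivot element 3.
Divide row 1 by 3; eliminate column x from the other rows.
z-row update in column u1: 0 − (-4)·(1/3) = 4/3.

4/3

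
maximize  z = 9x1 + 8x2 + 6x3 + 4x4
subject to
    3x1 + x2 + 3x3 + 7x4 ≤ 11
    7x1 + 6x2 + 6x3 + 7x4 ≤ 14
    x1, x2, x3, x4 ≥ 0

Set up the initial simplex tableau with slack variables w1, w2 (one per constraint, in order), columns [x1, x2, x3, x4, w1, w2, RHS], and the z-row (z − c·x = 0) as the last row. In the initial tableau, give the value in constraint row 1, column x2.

1

Constraint 1 has coefficient 1 on x2.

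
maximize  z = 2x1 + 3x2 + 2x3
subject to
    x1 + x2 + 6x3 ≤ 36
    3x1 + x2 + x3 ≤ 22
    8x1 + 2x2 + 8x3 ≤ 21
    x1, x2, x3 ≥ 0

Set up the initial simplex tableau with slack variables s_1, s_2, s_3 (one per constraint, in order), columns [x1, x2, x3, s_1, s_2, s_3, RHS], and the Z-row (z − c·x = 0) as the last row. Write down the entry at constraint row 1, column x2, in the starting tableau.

1

Constraint 1 has coefficient 1 on x2.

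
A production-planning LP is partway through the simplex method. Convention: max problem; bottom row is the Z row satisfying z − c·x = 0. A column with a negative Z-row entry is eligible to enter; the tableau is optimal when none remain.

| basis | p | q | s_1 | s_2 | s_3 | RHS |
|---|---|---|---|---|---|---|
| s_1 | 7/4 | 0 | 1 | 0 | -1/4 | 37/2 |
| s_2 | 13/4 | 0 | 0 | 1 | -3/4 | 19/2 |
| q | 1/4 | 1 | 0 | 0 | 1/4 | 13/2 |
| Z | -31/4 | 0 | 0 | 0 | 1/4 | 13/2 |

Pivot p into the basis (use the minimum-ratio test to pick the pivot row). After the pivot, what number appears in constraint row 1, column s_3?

Ratio test on column p — row 1: (37/2)/(7/4) = 74/7; row 2: (19/2)/(13/4) = 38/13; row 3: (13/2)/(1/4) = 26. Minimum is 38/13 at row 2 (s_2 leaves); pivot element 13/4.
Divide row 2 by 13/4; eliminate column p from the other rows.
Row 1 update in column s_3: -1/4 − (7/4)·(-3/13) = 2/13.

2/13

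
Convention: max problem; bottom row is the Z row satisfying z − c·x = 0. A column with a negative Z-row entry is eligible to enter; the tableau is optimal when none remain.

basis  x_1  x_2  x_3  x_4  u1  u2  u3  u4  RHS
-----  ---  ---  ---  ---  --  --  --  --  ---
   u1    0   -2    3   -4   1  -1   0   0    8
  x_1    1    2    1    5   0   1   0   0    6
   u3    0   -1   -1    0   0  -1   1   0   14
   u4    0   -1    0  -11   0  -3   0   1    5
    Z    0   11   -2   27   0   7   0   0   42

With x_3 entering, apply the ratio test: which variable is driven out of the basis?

Column x_3 entries and ratios — u1: 8/3 = 8/3; x_1: 6/1 = 6; u3: -1 ≤ 0, skip; u4: 0 ≤ 0, skip.
Smallest ratio is 8/3 in the row of u1, so u1 leaves.

u1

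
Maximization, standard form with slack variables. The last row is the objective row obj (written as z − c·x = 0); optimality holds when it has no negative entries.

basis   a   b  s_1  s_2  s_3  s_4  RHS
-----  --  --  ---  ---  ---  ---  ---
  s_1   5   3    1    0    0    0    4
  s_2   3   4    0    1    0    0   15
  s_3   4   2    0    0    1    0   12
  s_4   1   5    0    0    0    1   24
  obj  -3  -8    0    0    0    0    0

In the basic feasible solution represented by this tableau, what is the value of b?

0

b is not in the basis, so in the current basic feasible solution b = 0.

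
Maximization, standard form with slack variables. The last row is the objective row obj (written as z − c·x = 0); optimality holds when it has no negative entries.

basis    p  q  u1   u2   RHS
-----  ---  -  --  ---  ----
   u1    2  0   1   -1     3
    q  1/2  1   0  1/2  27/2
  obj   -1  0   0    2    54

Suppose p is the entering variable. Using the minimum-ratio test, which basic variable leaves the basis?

u1

Column p entries and ratios — u1: 3/2 = 3/2; q: (27/2)/(1/2) = 27.
Smallest ratio is 3/2 in the row of u1, so u1 leaves.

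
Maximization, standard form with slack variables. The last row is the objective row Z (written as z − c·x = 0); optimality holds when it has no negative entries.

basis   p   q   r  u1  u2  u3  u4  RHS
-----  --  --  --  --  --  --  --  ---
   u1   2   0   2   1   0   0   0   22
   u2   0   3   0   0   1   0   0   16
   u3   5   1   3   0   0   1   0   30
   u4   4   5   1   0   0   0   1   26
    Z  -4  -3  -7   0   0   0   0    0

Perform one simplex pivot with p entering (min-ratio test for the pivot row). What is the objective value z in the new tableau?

Ratio test on column p — row 1: 22/2 = 11; row 2: entry 0 ≤ 0; row 3: 30/5 = 6; row 4: 26/4 = 13/2. Minimum is 6 at row 3 (u3 leaves); pivot element 5.
Pivot on row 3; the Z-row RHS becomes 0 − (-4)·6 = 24.

24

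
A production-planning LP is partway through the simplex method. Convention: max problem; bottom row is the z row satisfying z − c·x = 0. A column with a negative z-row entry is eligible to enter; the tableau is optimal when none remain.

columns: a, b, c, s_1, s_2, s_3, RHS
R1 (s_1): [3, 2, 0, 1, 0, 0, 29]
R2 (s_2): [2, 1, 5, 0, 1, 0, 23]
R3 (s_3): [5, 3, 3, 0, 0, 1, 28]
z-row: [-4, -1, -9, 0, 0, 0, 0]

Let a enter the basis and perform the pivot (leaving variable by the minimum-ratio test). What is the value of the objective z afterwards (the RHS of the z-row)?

Ratio test on column a — row 1: 29/3 = 29/3; row 2: 23/2 = 23/2; row 3: 28/5 = 28/5. Minimum is 28/5 at row 3 (s_3 leaves); pivot element 5.
Pivot on row 3; the z-row RHS becomes 0 − (-4)·(28/5) = 112/5.

112/5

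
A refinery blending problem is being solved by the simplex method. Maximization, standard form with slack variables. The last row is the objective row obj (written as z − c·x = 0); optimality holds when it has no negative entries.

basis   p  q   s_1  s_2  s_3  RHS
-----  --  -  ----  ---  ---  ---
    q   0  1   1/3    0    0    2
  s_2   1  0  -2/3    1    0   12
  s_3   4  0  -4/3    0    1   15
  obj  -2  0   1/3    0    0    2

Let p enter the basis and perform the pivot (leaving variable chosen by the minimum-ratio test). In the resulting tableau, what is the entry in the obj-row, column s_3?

Ratio test on column p — row 1: entry 0 ≤ 0; row 2: 12/1 = 12; row 3: 15/4 = 15/4. Minimum is 15/4 at row 3 (s_3 leaves); pivot element 4.
Divide row 3 by 4; eliminate column p from the other rows.
obj-row update in column s_3: 0 − (-2)·(1/4) = 1/2.

1/2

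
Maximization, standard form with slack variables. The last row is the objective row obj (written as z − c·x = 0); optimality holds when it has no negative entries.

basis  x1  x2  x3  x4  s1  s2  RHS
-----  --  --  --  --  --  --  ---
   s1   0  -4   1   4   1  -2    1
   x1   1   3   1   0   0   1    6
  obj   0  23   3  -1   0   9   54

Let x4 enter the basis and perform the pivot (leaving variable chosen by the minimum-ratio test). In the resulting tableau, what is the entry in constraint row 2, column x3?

Ratio test on column x4 — row 1: 1/4 = 1/4; row 2: entry 0 ≤ 0. Minimum is 1/4 at row 1 (s1 leaves); pivot element 4.
Divide row 1 by 4; eliminate column x4 from the other rows.
Row 2 update in column x3: 1 − 0·(1/4) = 1.

1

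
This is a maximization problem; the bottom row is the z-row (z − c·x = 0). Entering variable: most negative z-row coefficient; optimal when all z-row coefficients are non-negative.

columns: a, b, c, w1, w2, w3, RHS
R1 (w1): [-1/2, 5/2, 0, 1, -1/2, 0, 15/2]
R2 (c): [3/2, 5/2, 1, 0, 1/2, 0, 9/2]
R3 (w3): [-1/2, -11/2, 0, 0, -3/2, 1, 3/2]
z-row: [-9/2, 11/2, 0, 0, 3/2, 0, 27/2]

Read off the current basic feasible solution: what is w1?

w1 is basic (row 1); its value is the RHS of that row, 15/2.

15/2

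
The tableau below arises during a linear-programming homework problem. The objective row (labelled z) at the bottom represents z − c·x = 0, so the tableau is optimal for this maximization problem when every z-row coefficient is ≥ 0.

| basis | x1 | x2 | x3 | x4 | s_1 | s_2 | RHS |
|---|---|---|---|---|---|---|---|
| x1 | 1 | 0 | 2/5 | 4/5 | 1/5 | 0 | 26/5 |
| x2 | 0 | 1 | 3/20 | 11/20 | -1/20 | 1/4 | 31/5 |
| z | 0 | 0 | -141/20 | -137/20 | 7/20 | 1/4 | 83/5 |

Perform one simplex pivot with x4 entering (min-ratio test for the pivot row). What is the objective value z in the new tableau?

489/8

Ratio test on column x4 — row 1: (26/5)/(4/5) = 13/2; row 2: (31/5)/(11/20) = 124/11. Minimum is 13/2 at row 1 (x1 leaves); pivot element 4/5.
Pivot on row 1; the z-row RHS becomes 83/5 − (-137/20)·(13/2) = 489/8.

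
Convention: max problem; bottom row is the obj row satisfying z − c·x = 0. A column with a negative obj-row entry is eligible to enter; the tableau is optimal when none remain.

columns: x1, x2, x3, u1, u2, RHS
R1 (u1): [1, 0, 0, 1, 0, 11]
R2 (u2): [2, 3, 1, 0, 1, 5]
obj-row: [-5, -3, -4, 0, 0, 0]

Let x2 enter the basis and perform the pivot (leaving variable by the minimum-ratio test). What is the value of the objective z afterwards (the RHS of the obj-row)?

5

Ratio test on column x2 — row 1: entry 0 ≤ 0; row 2: 5/3 = 5/3. Minimum is 5/3 at row 2 (u2 leaves); pivot element 3.
Pivot on row 2; the obj-row RHS becomes 0 − (-3)·(5/3) = 5.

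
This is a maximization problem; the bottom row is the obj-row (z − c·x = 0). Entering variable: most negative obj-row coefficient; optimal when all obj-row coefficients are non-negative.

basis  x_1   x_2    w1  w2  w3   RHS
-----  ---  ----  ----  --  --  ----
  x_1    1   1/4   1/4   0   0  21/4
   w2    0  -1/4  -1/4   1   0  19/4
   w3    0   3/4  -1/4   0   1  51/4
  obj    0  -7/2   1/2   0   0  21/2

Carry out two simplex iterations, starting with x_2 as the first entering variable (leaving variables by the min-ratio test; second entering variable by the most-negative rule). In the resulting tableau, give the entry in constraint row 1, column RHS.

3

Ratio test on column x_2 — row 1: (21/4)/(1/4) = 21; row 2: entry -1/4 ≤ 0; row 3: (51/4)/(3/4) = 17. Minimum is 17 at row 3 (w3 leaves); pivot element 3/4.
Divide row 3 by 3/4; eliminate column x_2 from the other rows.
Second iteration: most negative obj-row entry is -2/3 in column w1, so w1 enters.
Ratio test on column w1 — row 1: 1/(1/3) = 3; row 2: entry -1/3 ≤ 0; row 3: entry -1/3 ≤ 0. Minimum is 3 at row 1 (x_1 leaves); pivot element 1/3.
Divide row 1 by 1/3; eliminate column w1 from the other rows.
After both pivots, the entry at constraint row 1, column RHS is 3.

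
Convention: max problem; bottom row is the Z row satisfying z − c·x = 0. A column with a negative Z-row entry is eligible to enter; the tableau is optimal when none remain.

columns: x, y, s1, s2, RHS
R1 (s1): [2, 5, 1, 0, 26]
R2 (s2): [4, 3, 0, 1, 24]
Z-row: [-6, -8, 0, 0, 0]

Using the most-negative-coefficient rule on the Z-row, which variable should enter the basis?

y

Negative Z-row entries: x: -6, y: -8.
The most negative is -8 in column y, so y enters.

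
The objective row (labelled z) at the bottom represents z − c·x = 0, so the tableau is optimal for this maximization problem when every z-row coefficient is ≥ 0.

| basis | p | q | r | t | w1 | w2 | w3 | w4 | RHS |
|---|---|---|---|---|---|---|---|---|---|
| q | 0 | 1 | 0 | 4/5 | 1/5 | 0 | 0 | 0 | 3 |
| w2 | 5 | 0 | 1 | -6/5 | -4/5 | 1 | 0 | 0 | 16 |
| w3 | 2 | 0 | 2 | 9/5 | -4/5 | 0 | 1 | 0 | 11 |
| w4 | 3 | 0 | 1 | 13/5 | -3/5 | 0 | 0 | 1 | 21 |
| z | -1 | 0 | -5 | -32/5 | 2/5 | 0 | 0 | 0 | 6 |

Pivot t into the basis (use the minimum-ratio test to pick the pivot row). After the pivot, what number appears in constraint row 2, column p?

Ratio test on column t — row 1: 3/(4/5) = 15/4; row 2: entry -6/5 ≤ 0; row 3: 11/(9/5) = 55/9; row 4: 21/(13/5) = 105/13. Minimum is 15/4 at row 1 (q leaves); pivot element 4/5.
Divide row 1 by 4/5; eliminate column t from the other rows.
Row 2 update in column p: 5 − (-6/5)·0 = 5.

5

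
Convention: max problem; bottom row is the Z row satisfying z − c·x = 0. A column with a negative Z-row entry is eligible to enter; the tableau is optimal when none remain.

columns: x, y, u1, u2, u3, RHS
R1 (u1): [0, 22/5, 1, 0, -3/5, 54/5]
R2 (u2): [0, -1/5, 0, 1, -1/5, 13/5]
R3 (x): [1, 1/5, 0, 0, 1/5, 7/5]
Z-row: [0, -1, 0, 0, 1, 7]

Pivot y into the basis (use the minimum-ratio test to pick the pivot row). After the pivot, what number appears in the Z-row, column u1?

5/22

Ratio test on column y — row 1: (54/5)/(22/5) = 27/11; row 2: entry -1/5 ≤ 0; row 3: (7/5)/(1/5) = 7. Minimum is 27/11 at row 1 (u1 leaves); pivot element 22/5.
Divide row 1 by 22/5; eliminate column y from the other rows.
Z-row update in column u1: 0 − (-1)·(5/22) = 5/22.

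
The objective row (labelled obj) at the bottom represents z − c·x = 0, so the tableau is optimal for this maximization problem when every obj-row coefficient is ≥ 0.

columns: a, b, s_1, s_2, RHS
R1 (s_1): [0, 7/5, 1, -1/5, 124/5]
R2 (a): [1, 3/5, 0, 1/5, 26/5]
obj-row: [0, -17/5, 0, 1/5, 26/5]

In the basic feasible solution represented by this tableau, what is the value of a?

26/5

a is basic (row 2); its value is the RHS of that row, 26/5.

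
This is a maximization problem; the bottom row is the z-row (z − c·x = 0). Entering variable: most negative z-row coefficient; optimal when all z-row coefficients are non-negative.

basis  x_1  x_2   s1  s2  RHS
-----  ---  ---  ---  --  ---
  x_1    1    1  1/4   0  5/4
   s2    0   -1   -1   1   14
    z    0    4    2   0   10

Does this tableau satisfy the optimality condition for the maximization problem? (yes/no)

Every z-row coefficient is ≥ 0, so the tableau is optimal.

yes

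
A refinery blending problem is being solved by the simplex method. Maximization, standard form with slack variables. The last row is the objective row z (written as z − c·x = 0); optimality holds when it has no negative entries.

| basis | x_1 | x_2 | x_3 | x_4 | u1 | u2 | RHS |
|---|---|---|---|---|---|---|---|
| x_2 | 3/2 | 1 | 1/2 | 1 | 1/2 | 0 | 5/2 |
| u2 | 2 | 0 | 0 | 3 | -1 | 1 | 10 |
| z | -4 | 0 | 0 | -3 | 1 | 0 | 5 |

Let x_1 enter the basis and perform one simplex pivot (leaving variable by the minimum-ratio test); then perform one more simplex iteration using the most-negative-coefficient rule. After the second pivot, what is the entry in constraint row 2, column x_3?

-3/2

Ratio test on column x_1 — row 1: (5/2)/(3/2) = 5/3; row 2: 10/2 = 5. Minimum is 5/3 at row 1 (x_2 leaves); pivot element 3/2.
Divide row 1 by 3/2; eliminate column x_1 from the other rows.
Second iteration: most negative z-row entry is -1/3 in column x_4, so x_4 enters.
Ratio test on column x_4 — row 1: (5/3)/(2/3) = 5/2; row 2: (20/3)/(5/3) = 4. Minimum is 5/2 at row 1 (x_1 leaves); pivot element 2/3.
Divide row 1 by 2/3; eliminate column x_4 from the other rows.
After both pivots, the entry at constraint row 2, column x_3 is -3/2.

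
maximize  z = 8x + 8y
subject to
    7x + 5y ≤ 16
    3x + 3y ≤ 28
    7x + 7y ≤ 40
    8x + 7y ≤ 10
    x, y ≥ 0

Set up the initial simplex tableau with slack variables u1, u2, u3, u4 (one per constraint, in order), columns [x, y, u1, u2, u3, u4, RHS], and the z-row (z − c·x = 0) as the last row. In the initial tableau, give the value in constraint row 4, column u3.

0

Slack u3 belongs to constraint 3; its column is the unit vector e_3, so the entry in row 4 is 0.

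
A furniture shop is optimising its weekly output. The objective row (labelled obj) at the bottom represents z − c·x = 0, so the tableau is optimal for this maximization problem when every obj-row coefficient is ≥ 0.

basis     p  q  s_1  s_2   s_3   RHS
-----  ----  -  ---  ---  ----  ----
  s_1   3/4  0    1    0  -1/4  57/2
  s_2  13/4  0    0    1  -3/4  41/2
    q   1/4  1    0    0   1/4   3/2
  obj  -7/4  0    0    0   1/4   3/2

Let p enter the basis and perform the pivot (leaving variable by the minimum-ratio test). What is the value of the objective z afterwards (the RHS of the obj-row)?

Ratio test on column p — row 1: (57/2)/(3/4) = 38; row 2: (41/2)/(13/4) = 82/13; row 3: (3/2)/(1/4) = 6. Minimum is 6 at row 3 (q leaves); pivot element 1/4.
Pivot on row 3; the obj-row RHS becomes 3/2 − (-7/4)·6 = 12.

12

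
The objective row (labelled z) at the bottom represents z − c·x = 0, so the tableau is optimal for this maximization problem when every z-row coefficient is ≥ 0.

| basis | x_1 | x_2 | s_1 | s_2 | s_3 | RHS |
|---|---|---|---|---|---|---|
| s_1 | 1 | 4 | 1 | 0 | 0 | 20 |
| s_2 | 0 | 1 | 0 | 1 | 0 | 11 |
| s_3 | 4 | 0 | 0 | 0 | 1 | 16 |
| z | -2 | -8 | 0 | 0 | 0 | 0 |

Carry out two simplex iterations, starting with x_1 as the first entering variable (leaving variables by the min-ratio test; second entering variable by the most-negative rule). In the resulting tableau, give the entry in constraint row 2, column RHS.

Ratio test on column x_1 — row 1: 20/1 = 20; row 2: entry 0 ≤ 0; row 3: 16/4 = 4. Minimum is 4 at row 3 (s_3 leaves); pivot element 4.
Divide row 3 by 4; eliminate column x_1 from the other rows.
Second iteration: most negative z-row entry is -8 in column x_2, so x_2 enters.
Ratio test on column x_2 — row 1: 16/4 = 4; row 2: 11/1 = 11; row 3: entry 0 ≤ 0. Minimum is 4 at row 1 (s_1 leaves); pivot element 4.
Divide row 1 by 4; eliminate column x_2 from the other rows.
After both pivots, the entry at constraint row 2, column RHS is 7.

7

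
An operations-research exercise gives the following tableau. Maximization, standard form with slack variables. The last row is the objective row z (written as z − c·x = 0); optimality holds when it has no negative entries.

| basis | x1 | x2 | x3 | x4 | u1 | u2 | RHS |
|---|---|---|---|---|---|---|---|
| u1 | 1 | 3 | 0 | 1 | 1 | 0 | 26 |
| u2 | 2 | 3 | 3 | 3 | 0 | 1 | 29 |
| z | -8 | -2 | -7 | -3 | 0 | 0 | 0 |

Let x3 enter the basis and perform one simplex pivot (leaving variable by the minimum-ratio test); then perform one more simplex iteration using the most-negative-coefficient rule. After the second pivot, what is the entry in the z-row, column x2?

Ratio test on column x3 — row 1: entry 0 ≤ 0; row 2: 29/3 = 29/3. Minimum is 29/3 at row 2 (u2 leaves); pivot element 3.
Divide row 2 by 3; eliminate column x3 from the other rows.
Second iteration: most negative z-row entry is -10/3 in column x1, so x1 enters.
Ratio test on column x1 — row 1: 26/1 = 26; row 2: (29/3)/(2/3) = 29/2. Minimum is 29/2 at row 2 (x3 leaves); pivot element 2/3.
Divide row 2 by 2/3; eliminate column x1 from the other rows.
After both pivots, the entry at the z-row, column x2 is 10.

10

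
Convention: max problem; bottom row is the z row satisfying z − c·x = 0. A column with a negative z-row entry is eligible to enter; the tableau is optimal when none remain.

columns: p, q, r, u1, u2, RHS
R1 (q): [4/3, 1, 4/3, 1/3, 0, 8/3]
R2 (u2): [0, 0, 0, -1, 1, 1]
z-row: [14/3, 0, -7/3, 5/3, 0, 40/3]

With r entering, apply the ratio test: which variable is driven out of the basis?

Column r entries and ratios — q: (8/3)/(4/3) = 2; u2: 0 ≤ 0, skip.
Smallest ratio is 2 in the row of q, so q leaves.

q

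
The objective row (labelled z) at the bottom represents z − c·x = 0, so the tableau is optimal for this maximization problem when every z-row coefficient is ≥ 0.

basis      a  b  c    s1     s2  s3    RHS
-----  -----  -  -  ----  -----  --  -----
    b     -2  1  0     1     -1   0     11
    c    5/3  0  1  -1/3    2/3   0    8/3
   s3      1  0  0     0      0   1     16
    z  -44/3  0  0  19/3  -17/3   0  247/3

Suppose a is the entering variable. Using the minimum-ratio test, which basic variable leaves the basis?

Column a entries and ratios — b: -2 ≤ 0, skip; c: (8/3)/(5/3) = 8/5; s3: 16/1 = 16.
Smallest ratio is 8/5 in the row of c, so c leaves.

c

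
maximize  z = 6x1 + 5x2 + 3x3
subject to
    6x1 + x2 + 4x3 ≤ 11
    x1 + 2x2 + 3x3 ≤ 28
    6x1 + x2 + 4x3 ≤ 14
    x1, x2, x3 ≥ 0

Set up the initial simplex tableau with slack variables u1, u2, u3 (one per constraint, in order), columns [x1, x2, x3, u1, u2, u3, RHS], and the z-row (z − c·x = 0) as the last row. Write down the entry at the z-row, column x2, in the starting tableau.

The z-row carries the negated objective coefficients: the x2 entry is -5.

-5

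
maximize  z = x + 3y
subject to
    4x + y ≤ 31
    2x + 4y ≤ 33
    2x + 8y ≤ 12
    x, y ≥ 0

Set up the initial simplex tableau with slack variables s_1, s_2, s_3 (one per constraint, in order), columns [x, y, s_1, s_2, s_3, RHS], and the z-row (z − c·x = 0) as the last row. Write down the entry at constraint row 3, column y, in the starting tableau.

Constraint 3 has coefficient 8 on y.

8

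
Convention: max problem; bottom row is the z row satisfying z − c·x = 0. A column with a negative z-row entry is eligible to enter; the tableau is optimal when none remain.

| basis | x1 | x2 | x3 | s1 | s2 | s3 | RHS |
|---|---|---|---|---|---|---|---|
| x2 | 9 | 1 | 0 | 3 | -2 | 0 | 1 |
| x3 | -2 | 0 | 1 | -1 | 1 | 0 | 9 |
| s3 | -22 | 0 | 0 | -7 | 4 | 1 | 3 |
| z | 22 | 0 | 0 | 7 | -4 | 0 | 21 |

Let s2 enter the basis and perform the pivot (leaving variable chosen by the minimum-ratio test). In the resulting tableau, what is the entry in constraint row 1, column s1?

Ratio test on column s2 — row 1: entry -2 ≤ 0; row 2: 9/1 = 9; row 3: 3/4 = 3/4. Minimum is 3/4 at row 3 (s3 leaves); pivot element 4.
Divide row 3 by 4; eliminate column s2 from the other rows.
Row 1 update in column s1: 3 − (-2)·(-7/4) = -1/2.

-1/2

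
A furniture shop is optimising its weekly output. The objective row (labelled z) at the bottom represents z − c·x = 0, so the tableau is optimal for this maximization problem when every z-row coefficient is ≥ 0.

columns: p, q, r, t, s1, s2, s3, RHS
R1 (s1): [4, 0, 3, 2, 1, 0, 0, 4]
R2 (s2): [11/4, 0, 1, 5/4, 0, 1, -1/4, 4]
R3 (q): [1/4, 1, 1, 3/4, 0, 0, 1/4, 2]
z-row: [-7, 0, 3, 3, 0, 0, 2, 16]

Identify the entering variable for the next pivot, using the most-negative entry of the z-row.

Negative z-row entries: p: -7.
The most negative is -7 in column p, so p enters.

p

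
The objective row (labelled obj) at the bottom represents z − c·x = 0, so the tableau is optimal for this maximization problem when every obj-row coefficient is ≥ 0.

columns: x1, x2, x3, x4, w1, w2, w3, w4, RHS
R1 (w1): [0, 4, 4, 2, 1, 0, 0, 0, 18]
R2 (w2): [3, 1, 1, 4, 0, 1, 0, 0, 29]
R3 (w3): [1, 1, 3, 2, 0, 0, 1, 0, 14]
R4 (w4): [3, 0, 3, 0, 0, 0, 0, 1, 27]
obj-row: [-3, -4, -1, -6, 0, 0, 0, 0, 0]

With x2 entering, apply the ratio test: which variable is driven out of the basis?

w1

Column x2 entries and ratios — w1: 18/4 = 9/2; w2: 29/1 = 29; w3: 14/1 = 14; w4: 0 ≤ 0, skip.
Smallest ratio is 9/2 in the row of w1, so w1 leaves.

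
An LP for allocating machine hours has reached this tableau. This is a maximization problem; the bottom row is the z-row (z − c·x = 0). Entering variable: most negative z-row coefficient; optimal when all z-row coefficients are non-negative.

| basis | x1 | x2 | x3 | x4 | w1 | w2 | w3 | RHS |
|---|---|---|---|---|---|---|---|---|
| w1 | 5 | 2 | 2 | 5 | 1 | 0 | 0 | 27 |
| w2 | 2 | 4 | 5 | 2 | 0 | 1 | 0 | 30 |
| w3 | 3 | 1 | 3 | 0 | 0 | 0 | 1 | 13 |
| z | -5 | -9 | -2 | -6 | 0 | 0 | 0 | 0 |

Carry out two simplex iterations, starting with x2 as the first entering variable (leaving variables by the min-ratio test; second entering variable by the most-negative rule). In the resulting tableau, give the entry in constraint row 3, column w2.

-5/16

Ratio test on column x2 — row 1: 27/2 = 27/2; row 2: 30/4 = 15/2; row 3: 13/1 = 13. Minimum is 15/2 at row 2 (w2 leaves); pivot element 4.
Divide row 2 by 4; eliminate column x2 from the other rows.
Second iteration: most negative z-row entry is -3/2 in column x4, so x4 enters.
Ratio test on column x4 — row 1: 12/4 = 3; row 2: (15/2)/(1/2) = 15; row 3: entry -1/2 ≤ 0. Minimum is 3 at row 1 (w1 leaves); pivot element 4.
Divide row 1 by 4; eliminate column x4 from the other rows.
After both pivots, the entry at constraint row 3, column w2 is -5/16.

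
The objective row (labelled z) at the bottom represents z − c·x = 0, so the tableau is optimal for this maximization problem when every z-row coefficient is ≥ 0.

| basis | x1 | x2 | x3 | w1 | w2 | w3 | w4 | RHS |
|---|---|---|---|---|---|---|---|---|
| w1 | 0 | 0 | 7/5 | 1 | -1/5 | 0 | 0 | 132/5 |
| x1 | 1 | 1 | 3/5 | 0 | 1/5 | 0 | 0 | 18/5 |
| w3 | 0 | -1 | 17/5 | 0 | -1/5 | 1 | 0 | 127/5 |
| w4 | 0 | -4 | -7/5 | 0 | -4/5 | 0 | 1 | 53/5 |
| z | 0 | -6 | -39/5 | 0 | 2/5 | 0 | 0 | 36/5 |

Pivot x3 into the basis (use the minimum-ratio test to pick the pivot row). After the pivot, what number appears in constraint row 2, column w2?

Ratio test on column x3 — row 1: (132/5)/(7/5) = 132/7; row 2: (18/5)/(3/5) = 6; row 3: (127/5)/(17/5) = 127/17; row 4: entry -7/5 ≤ 0. Minimum is 6 at row 2 (x1 leaves); pivot element 3/5.
Divide row 2 by 3/5; eliminate column x3 from the other rows.
In the new row 2, the w2 entry is the old entry divided by the pivot: (1/5)/(3/5) = 1/3.

1/3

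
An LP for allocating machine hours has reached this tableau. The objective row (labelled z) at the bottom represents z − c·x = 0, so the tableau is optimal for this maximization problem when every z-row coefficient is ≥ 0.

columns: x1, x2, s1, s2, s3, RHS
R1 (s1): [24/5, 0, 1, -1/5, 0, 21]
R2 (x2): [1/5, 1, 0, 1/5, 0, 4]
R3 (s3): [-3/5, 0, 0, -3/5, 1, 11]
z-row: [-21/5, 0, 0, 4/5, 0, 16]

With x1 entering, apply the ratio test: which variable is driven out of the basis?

Column x1 entries and ratios — s1: 21/(24/5) = 35/8; x2: 4/(1/5) = 20; s3: -3/5 ≤ 0, skip.
Smallest ratio is 35/8 in the row of s1, so s1 leaves.

s1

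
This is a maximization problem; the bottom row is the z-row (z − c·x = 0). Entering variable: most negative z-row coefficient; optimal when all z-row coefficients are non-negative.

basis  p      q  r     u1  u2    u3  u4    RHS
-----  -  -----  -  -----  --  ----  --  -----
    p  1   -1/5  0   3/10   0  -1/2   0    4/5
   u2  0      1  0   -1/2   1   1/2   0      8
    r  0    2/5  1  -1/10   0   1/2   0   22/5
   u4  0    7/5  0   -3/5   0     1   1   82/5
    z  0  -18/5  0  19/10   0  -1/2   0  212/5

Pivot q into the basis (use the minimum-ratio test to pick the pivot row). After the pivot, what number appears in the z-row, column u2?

18/5

Ratio test on column q — row 1: entry -1/5 ≤ 0; row 2: 8/1 = 8; row 3: (22/5)/(2/5) = 11; row 4: (82/5)/(7/5) = 82/7. Minimum is 8 at row 2 (u2 leaves); pivot element 1.
Divide row 2 by 1; eliminate column q from the other rows.
z-row update in column u2: 0 − (-18/5)·1 = 18/5.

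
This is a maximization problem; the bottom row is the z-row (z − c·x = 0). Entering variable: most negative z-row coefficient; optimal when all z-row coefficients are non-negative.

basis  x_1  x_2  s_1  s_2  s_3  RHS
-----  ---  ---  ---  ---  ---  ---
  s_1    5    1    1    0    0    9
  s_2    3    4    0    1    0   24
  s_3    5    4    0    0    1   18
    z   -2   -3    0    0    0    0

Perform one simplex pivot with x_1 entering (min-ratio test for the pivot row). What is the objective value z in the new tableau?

Ratio test on column x_1 — row 1: 9/5 = 9/5; row 2: 24/3 = 8; row 3: 18/5 = 18/5. Minimum is 9/5 at row 1 (s_1 leaves); pivot element 5.
Pivot on row 1; the z-row RHS becomes 0 − (-2)·(9/5) = 18/5.

18/5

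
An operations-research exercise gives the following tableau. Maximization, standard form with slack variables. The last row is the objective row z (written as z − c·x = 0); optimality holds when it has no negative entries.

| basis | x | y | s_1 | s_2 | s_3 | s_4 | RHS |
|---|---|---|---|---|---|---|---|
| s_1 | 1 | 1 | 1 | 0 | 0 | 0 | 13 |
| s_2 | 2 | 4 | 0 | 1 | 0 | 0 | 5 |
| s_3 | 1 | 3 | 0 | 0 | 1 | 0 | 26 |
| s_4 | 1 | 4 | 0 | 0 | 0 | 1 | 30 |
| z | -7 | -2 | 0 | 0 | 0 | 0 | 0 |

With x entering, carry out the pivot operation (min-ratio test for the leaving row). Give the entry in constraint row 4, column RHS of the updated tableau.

55/2

Ratio test on column x — row 1: 13/1 = 13; row 2: 5/2 = 5/2; row 3: 26/1 = 26; row 4: 30/1 = 30. Minimum is 5/2 at row 2 (s_2 leaves); pivot element 2.
Divide row 2 by 2; eliminate column x from the other rows.
Row 4 update in column RHS: 30 − 1·(5/2) = 55/2.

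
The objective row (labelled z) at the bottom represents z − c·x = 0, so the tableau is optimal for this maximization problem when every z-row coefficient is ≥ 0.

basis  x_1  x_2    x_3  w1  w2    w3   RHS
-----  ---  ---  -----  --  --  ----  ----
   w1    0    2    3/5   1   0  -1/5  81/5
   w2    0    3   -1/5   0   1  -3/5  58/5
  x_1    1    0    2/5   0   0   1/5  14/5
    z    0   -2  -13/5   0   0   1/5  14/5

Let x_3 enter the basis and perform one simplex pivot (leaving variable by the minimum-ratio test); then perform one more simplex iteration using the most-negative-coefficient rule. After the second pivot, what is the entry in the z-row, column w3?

7/6

Ratio test on column x_3 — row 1: (81/5)/(3/5) = 27; row 2: entry -1/5 ≤ 0; row 3: (14/5)/(2/5) = 7. Minimum is 7 at row 3 (x_1 leaves); pivot element 2/5.
Divide row 3 by 2/5; eliminate column x_3 from the other rows.
Second iteration: most negative z-row entry is -2 in column x_2, so x_2 enters.
Ratio test on column x_2 — row 1: 12/2 = 6; row 2: 13/3 = 13/3; row 3: entry 0 ≤ 0. Minimum is 13/3 at row 2 (w2 leaves); pivot element 3.
Divide row 2 by 3; eliminate column x_2 from the other rows.
After both pivots, the entry at the z-row, column w3 is 7/6.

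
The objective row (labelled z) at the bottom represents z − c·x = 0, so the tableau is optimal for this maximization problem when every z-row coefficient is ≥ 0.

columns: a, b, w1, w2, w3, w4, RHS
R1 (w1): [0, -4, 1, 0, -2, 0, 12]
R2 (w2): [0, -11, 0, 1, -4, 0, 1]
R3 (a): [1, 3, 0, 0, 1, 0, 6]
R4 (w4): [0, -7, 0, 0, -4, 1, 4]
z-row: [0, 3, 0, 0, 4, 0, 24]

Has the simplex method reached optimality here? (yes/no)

yes

Every z-row coefficient is ≥ 0, so the tableau is optimal.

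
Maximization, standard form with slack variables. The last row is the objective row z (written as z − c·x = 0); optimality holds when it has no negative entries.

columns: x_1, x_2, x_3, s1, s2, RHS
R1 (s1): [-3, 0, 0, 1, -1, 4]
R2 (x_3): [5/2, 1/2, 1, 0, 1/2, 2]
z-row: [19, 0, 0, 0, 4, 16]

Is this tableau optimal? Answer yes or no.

Every z-row coefficient is ≥ 0, so the tableau is optimal.

yes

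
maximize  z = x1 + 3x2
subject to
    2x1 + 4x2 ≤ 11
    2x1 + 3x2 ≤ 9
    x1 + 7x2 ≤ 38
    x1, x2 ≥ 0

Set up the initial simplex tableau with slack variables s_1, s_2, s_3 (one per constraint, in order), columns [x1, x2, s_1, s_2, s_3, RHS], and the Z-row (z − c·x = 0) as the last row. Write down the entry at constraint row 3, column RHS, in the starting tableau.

The RHS of constraint 3 is b_3 = 38.

38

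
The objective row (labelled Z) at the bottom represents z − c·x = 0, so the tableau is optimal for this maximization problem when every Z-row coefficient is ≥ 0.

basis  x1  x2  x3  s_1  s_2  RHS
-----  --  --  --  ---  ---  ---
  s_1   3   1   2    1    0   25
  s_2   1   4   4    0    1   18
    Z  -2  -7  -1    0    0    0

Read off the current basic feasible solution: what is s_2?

18

s_2 is basic (row 2); its value is the RHS of that row, 18.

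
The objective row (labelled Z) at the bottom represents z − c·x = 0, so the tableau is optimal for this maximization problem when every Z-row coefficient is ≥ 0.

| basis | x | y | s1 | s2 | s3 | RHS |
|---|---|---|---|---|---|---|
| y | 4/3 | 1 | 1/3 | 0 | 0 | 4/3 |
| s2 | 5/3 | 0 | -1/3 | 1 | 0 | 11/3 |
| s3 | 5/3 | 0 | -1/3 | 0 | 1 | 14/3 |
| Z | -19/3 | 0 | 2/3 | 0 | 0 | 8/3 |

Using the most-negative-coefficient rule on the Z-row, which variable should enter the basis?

x

Negative Z-row entries: x: -19/3.
The most negative is -19/3 in column x, so x enters.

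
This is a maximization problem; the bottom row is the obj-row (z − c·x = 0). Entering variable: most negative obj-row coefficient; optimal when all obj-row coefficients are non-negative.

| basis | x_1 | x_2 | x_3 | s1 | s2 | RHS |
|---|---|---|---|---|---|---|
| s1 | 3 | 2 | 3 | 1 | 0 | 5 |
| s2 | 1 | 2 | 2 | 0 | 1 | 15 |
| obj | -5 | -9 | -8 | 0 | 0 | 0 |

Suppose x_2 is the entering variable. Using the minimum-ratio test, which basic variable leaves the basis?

Column x_2 entries and ratios — s1: 5/2 = 5/2; s2: 15/2 = 15/2.
Smallest ratio is 5/2 in the row of s1, so s1 leaves.

s1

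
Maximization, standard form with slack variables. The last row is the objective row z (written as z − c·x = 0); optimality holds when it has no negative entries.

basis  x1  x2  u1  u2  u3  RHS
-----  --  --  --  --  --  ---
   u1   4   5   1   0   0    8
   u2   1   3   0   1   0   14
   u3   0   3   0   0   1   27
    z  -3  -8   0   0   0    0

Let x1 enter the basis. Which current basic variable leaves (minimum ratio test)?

u1

Column x1 entries and ratios — u1: 8/4 = 2; u2: 14/1 = 14; u3: 0 ≤ 0, skip.
Smallest ratio is 2 in the row of u1, so u1 leaves.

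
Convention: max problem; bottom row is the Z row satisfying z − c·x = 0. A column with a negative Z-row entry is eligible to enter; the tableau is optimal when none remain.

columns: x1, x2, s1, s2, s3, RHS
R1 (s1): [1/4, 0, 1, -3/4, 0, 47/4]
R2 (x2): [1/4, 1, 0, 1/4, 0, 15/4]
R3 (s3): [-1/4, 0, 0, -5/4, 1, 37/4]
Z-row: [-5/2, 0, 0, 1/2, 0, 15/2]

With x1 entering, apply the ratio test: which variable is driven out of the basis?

x2

Column x1 entries and ratios — s1: (47/4)/(1/4) = 47; x2: (15/4)/(1/4) = 15; s3: -1/4 ≤ 0, skip.
Smallest ratio is 15 in the row of x2, so x2 leaves.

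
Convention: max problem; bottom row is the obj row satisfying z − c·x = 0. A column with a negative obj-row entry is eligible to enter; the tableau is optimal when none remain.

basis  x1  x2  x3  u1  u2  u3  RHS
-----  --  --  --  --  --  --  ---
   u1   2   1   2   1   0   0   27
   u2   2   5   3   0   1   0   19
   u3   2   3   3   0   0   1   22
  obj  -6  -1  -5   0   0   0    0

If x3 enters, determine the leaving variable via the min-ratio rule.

Column x3 entries and ratios — u1: 27/2 = 27/2; u2: 19/3 = 19/3; u3: 22/3 = 22/3.
Smallest ratio is 19/3 in the row of u2, so u2 leaves.

u2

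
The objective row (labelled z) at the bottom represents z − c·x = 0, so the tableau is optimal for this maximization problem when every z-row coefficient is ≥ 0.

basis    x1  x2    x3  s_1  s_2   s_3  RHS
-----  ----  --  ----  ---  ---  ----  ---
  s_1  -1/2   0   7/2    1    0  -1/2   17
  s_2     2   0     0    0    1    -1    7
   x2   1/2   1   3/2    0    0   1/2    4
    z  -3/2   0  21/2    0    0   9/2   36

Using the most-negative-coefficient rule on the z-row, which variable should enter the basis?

Negative z-row entries: x1: -3/2.
The most negative is -3/2 in column x1, so x1 enters.

x1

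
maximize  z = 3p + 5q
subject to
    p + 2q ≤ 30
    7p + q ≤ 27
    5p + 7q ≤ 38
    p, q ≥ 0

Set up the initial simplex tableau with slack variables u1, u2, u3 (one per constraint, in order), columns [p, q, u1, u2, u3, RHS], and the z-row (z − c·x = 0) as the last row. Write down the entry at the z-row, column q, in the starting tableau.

-5

The z-row carries the negated objective coefficients: the q entry is -5.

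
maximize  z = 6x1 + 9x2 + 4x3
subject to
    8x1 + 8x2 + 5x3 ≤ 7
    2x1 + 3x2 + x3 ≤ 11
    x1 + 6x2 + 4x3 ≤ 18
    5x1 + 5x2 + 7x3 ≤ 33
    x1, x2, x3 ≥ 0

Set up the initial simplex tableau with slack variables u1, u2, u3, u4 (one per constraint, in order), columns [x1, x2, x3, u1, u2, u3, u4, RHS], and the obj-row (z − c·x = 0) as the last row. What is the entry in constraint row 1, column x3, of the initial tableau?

Constraint 1 has coefficient 5 on x3.

5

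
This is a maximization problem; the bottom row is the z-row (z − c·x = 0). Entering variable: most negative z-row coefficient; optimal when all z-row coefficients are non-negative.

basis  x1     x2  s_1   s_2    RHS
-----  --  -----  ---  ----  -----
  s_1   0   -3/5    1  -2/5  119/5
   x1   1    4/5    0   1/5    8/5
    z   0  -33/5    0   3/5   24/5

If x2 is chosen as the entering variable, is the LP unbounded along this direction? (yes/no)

Column x2 has positive entries in row(s) 2, so the ratio test bounds it — not unbounded.

no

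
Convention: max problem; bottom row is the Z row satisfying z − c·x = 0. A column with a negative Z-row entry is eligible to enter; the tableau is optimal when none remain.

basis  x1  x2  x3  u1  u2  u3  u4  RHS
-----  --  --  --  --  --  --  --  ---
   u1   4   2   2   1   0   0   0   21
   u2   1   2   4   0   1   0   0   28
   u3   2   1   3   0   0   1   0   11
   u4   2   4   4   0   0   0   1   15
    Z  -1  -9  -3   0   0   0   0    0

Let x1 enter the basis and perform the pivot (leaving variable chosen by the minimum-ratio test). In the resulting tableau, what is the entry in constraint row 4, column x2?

Ratio test on column x1 — row 1: 21/4 = 21/4; row 2: 28/1 = 28; row 3: 11/2 = 11/2; row 4: 15/2 = 15/2. Minimum is 21/4 at row 1 (u1 leaves); pivot element 4.
Divide row 1 by 4; eliminate column x1 from the other rows.
Row 4 update in column x2: 4 − 2·(1/2) = 3.

3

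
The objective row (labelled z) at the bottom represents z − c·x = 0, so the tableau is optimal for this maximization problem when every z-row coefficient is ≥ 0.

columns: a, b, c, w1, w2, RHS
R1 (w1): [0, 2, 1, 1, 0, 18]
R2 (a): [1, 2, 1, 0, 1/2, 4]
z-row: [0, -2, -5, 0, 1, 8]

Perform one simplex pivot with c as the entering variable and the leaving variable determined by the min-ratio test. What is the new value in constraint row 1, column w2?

Ratio test on column c — row 1: 18/1 = 18; row 2: 4/1 = 4. Minimum is 4 at row 2 (a leaves); pivot element 1.
Divide row 2 by 1; eliminate column c from the other rows.
Row 1 update in column w2: 0 − 1·(1/2) = -1/2.

-1/2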